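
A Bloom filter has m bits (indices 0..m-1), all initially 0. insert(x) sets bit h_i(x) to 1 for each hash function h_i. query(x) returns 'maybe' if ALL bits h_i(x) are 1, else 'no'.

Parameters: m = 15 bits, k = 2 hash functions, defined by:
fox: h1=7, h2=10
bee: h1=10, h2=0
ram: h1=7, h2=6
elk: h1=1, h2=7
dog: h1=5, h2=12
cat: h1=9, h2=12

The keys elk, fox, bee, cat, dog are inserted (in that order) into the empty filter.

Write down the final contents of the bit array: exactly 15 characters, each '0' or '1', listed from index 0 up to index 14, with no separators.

Start: bits=000000000000000
After insert 'elk': sets bits 1 7 -> bits=010000010000000
After insert 'fox': sets bits 7 10 -> bits=010000010010000
After insert 'bee': sets bits 0 10 -> bits=110000010010000
After insert 'cat': sets bits 9 12 -> bits=110000010110100
After insert 'dog': sets bits 5 12 -> bits=110001010110100

Answer: 110001010110100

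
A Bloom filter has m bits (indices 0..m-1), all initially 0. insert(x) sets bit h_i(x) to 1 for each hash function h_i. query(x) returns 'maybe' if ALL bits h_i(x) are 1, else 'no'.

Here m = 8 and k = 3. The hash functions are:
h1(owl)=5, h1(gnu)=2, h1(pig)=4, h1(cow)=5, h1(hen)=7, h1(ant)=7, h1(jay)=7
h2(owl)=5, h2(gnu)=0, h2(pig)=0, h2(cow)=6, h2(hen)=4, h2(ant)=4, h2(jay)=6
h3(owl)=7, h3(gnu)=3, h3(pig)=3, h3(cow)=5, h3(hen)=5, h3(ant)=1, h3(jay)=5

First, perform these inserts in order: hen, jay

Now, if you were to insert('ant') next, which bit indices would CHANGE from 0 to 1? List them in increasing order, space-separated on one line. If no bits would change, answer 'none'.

Start: bits=00000000
After insert 'hen': sets bits 4 5 7 -> bits=00001101
After insert 'jay': sets bits 5 6 7 -> bits=00001111
insert 'ant' would touch bits 1 4 7; currently bit1=0, bit4=1, bit7=1
Bits that are 0 among those (would change 0->1): 1

Answer: 1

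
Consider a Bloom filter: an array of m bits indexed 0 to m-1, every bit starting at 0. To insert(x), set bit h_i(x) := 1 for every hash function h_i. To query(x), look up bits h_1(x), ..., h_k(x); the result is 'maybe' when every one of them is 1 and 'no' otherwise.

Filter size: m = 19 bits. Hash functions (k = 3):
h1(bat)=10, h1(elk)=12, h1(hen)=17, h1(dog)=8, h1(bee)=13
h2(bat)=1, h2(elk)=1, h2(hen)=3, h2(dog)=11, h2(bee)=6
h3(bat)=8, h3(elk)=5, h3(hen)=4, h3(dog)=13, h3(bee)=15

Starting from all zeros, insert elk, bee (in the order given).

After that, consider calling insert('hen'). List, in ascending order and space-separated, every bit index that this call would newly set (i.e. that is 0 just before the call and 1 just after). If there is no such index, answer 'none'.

Start: bits=0000000000000000000
After insert 'elk': sets bits 1 5 12 -> bits=0100010000001000000
After insert 'bee': sets bits 6 13 15 -> bits=0100011000001101000
insert 'hen' would touch bits 3 4 17; currently bit3=0, bit4=0, bit17=0
Bits that are 0 among those (would change 0->1): 3 4 17

Answer: 3 4 17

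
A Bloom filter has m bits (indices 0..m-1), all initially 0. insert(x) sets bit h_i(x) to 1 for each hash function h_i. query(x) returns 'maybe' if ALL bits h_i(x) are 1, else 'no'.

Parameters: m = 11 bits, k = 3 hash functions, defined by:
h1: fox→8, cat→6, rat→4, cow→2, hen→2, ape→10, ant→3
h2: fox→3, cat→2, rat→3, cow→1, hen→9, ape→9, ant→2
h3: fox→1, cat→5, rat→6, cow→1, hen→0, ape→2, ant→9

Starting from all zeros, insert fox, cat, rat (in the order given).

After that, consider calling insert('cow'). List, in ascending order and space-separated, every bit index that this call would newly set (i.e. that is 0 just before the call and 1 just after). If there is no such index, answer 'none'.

Answer: none

Derivation:
Start: bits=00000000000
After insert 'fox': sets bits 1 3 8 -> bits=01010000100
After insert 'cat': sets bits 2 5 6 -> bits=01110110100
After insert 'rat': sets bits 3 4 6 -> bits=01111110100
insert 'cow' would touch bits 1 2; currently bit1=1, bit2=1
Bits that are 0 among those (would change 0->1): none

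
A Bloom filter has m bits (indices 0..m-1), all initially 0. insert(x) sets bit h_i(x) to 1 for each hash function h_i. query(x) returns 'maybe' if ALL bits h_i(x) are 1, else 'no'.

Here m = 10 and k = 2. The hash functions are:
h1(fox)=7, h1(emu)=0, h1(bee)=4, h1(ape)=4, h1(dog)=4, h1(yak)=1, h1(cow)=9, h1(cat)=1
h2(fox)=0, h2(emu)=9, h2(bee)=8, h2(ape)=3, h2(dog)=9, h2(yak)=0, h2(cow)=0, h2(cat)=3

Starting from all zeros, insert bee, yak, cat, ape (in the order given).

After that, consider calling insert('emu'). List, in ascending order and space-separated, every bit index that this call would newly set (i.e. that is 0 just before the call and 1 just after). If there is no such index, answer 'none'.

Answer: 9

Derivation:
Start: bits=0000000000
After insert 'bee': sets bits 4 8 -> bits=0000100010
After insert 'yak': sets bits 0 1 -> bits=1100100010
After insert 'cat': sets bits 1 3 -> bits=1101100010
After insert 'ape': sets bits 3 4 -> bits=1101100010
insert 'emu' would touch bits 0 9; currently bit0=1, bit9=0
Bits that are 0 among those (would change 0->1): 9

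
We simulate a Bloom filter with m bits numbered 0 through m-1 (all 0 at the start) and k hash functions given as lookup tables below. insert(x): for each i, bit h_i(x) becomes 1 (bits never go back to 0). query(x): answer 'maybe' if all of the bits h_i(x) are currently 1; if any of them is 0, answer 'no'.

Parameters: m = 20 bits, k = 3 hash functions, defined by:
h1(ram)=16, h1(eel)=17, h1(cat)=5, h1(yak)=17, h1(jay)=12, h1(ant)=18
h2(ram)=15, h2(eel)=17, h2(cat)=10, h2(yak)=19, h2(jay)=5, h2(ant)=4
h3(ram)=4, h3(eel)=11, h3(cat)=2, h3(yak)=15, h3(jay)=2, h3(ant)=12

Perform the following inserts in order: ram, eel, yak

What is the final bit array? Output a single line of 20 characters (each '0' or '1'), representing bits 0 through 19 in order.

Start: bits=00000000000000000000
After insert 'ram': sets bits 4 15 16 -> bits=00001000000000011000
After insert 'eel': sets bits 11 17 -> bits=00001000000100011100
After insert 'yak': sets bits 15 17 19 -> bits=00001000000100011101

Answer: 00001000000100011101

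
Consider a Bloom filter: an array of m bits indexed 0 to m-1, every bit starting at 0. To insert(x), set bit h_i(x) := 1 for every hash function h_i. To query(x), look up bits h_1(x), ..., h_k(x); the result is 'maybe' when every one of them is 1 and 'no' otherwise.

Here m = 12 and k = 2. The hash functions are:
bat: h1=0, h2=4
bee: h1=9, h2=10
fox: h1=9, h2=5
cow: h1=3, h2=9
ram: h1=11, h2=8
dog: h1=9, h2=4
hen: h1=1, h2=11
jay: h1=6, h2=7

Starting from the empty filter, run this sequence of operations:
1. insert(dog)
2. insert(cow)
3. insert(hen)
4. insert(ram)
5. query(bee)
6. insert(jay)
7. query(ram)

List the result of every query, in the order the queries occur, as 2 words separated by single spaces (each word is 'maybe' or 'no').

Start: bits=000000000000
Op 1: insert dog -> sets bits 4 9 -> bits=000010000100
Op 2: insert cow -> sets bits 3 9 -> bits=000110000100
Op 3: insert hen -> sets bits 1 11 -> bits=010110000101
Op 4: insert ram -> sets bits 8 11 -> bits=010110001101
Op 5: query bee -> checks bit9=1, bit10=0 (has a 0) -> no
Op 6: insert jay -> sets bits 6 7 -> bits=010110111101
Op 7: query ram -> checks bit8=1, bit11=1 (all 1) -> maybe
Query results in order: no maybe

Answer: no maybe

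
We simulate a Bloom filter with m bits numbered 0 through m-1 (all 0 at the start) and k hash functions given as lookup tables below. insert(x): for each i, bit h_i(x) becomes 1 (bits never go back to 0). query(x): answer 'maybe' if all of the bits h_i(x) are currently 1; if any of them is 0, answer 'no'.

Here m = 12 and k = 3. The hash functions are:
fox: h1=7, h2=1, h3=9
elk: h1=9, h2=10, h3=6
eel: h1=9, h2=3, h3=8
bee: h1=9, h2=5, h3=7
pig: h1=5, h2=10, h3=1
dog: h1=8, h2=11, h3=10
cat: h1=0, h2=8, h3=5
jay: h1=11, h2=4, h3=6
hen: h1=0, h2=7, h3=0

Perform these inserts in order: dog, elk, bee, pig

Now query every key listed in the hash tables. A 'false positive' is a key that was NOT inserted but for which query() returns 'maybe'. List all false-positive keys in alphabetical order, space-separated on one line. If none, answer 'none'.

Answer: fox

Derivation:
Start: bits=000000000000
After insert 'dog': sets bits 8 10 11 -> bits=000000001011
After insert 'elk': sets bits 6 9 10 -> bits=000000101111
After insert 'bee': sets bits 5 7 9 -> bits=000001111111
After insert 'pig': sets bits 1 5 10 -> bits=010001111111
Not inserted: cat eel fox hen jay — query each against bits=010001111111:
query cat: checks bit0=0, bit5=1, bit8=1 (has a 0) -> no => not a false positive
query eel: checks bit3=0, bit8=1, bit9=1 (has a 0) -> no => not a false positive
query fox: checks bit1=1, bit7=1, bit9=1 (all 1) -> maybe => FALSE POSITIVE
query hen: checks bit0=0, bit7=1 (has a 0) -> no => not a false positive
query jay: checks bit4=0, bit6=1, bit11=1 (has a 0) -> no => not a false positive
False positives (alphabetical): fox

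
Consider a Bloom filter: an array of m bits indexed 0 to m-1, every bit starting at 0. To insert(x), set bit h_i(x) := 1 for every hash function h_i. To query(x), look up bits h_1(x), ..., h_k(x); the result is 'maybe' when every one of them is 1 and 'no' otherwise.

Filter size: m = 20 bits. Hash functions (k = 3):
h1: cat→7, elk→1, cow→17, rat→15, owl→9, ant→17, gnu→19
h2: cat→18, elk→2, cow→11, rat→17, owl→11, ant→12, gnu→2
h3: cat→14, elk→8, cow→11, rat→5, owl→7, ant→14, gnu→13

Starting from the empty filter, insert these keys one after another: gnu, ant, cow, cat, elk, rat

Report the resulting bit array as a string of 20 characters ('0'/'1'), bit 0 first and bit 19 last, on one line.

Start: bits=00000000000000000000
After insert 'gnu': sets bits 2 13 19 -> bits=00100000000001000001
After insert 'ant': sets bits 12 14 17 -> bits=00100000000011100101
After insert 'cow': sets bits 11 17 -> bits=00100000000111100101
After insert 'cat': sets bits 7 14 18 -> bits=00100001000111100111
After insert 'elk': sets bits 1 2 8 -> bits=01100001100111100111
After insert 'rat': sets bits 5 15 17 -> bits=01100101100111110111

Answer: 01100101100111110111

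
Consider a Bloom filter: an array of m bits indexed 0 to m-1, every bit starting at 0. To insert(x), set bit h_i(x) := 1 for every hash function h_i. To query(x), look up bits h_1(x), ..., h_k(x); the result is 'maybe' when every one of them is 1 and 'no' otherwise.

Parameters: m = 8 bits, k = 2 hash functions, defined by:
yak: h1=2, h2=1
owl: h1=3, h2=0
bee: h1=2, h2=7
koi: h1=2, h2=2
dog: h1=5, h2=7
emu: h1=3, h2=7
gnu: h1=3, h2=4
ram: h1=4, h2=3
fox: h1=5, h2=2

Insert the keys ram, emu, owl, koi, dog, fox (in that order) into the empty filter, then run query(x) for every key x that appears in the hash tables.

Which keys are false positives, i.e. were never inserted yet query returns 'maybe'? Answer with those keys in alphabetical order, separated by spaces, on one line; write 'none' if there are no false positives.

Start: bits=00000000
After insert 'ram': sets bits 3 4 -> bits=00011000
After insert 'emu': sets bits 3 7 -> bits=00011001
After insert 'owl': sets bits 0 3 -> bits=10011001
After insert 'koi': sets bits 2 -> bits=10111001
After insert 'dog': sets bits 5 7 -> bits=10111101
After insert 'fox': sets bits 2 5 -> bits=10111101
Not inserted: bee gnu yak — query each against bits=10111101:
query bee: checks bit2=1, bit7=1 (all 1) -> maybe => FALSE POSITIVE
query gnu: checks bit3=1, bit4=1 (all 1) -> maybe => FALSE POSITIVE
query yak: checks bit1=0, bit2=1 (has a 0) -> no => not a false positive
False positives (alphabetical): bee gnu

Answer: bee gnu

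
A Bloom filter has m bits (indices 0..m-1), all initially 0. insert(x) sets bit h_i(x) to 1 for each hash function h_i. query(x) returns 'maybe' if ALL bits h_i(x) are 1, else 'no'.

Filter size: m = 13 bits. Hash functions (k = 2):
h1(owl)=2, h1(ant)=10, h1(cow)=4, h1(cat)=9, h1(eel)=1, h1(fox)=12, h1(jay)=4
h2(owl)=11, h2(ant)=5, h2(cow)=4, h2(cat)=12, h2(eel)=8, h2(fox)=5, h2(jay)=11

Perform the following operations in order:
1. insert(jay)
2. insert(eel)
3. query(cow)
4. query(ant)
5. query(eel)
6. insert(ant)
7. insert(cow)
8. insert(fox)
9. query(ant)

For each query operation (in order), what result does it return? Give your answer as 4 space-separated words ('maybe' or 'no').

Answer: maybe no maybe maybe

Derivation:
Start: bits=0000000000000
Op 1: insert jay -> sets bits 4 11 -> bits=0000100000010
Op 2: insert eel -> sets bits 1 8 -> bits=0100100010010
Op 3: query cow -> checks bit4=1 (all 1) -> maybe
Op 4: query ant -> checks bit5=0, bit10=0 (has a 0) -> no
Op 5: query eel -> checks bit1=1, bit8=1 (all 1) -> maybe
Op 6: insert ant -> sets bits 5 10 -> bits=0100110010110
Op 7: insert cow -> sets bits 4 -> bits=0100110010110
Op 8: insert fox -> sets bits 5 12 -> bits=0100110010111
Op 9: query ant -> checks bit5=1, bit10=1 (all 1) -> maybe
Query results in order: maybe no maybe maybe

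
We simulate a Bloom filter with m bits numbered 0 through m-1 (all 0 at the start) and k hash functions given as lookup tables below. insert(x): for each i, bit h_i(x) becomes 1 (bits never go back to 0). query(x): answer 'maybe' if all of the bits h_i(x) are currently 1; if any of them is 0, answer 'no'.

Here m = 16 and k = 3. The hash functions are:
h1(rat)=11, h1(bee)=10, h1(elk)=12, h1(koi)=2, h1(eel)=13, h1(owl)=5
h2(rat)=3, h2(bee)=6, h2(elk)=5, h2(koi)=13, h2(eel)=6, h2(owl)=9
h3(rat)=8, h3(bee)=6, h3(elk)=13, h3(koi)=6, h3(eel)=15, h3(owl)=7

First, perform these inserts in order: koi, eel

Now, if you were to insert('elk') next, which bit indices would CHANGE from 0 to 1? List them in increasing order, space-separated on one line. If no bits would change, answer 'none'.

Answer: 5 12

Derivation:
Start: bits=0000000000000000
After insert 'koi': sets bits 2 6 13 -> bits=0010001000000100
After insert 'eel': sets bits 6 13 15 -> bits=0010001000000101
insert 'elk' would touch bits 5 12 13; currently bit5=0, bit12=0, bit13=1
Bits that are 0 among those (would change 0->1): 5 12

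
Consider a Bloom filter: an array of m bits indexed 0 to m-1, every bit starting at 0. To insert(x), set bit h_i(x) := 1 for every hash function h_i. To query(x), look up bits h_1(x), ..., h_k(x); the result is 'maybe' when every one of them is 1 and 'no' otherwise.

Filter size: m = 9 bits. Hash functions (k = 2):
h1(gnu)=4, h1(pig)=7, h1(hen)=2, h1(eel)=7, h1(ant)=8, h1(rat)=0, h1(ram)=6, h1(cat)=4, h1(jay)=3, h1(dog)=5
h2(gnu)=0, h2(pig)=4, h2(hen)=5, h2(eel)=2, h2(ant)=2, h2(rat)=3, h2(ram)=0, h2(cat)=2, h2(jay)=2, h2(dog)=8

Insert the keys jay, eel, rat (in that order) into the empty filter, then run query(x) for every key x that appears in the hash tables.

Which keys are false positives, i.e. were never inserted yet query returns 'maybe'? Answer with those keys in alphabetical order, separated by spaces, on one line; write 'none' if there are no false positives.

Answer: none

Derivation:
Start: bits=000000000
After insert 'jay': sets bits 2 3 -> bits=001100000
After insert 'eel': sets bits 2 7 -> bits=001100010
After insert 'rat': sets bits 0 3 -> bits=101100010
Not inserted: ant cat dog gnu hen pig ram — query each against bits=101100010:
query ant: checks bit2=1, bit8=0 (has a 0) -> no => not a false positive
query cat: checks bit2=1, bit4=0 (has a 0) -> no => not a false positive
query dog: checks bit5=0, bit8=0 (has a 0) -> no => not a false positive
query gnu: checks bit0=1, bit4=0 (has a 0) -> no => not a false positive
query hen: checks bit2=1, bit5=0 (has a 0) -> no => not a false positive
query pig: checks bit4=0, bit7=1 (has a 0) -> no => not a false positive
query ram: checks bit0=1, bit6=0 (has a 0) -> no => not a false positive
False positives (alphabetical): none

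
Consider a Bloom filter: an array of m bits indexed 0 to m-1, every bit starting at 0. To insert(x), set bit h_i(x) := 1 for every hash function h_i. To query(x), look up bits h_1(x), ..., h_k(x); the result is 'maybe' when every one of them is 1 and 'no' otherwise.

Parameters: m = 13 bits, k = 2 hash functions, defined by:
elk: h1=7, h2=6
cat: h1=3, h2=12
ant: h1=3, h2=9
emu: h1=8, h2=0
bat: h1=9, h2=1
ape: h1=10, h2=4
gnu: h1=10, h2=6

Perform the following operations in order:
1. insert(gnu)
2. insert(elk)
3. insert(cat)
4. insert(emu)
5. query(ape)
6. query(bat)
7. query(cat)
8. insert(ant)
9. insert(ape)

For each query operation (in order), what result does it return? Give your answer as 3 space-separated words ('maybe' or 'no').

Answer: no no maybe

Derivation:
Start: bits=0000000000000
Op 1: insert gnu -> sets bits 6 10 -> bits=0000001000100
Op 2: insert elk -> sets bits 6 7 -> bits=0000001100100
Op 3: insert cat -> sets bits 3 12 -> bits=0001001100101
Op 4: insert emu -> sets bits 0 8 -> bits=1001001110101
Op 5: query ape -> checks bit4=0, bit10=1 (has a 0) -> no
Op 6: query bat -> checks bit1=0, bit9=0 (has a 0) -> no
Op 7: query cat -> checks bit3=1, bit12=1 (all 1) -> maybe
Op 8: insert ant -> sets bits 3 9 -> bits=1001001111101
Op 9: insert ape -> sets bits 4 10 -> bits=1001101111101
Query results in order: no no maybe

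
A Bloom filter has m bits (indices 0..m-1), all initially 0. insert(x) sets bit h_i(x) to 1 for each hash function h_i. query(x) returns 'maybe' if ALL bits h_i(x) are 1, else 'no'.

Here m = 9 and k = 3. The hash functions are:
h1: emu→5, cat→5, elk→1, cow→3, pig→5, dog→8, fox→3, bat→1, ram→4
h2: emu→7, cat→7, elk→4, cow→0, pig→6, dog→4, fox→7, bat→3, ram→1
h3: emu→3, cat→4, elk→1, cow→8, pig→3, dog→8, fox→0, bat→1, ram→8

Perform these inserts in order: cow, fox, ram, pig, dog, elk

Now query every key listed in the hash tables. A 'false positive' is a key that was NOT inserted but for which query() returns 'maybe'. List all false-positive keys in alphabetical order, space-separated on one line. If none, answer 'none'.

Start: bits=000000000
After insert 'cow': sets bits 0 3 8 -> bits=100100001
After insert 'fox': sets bits 0 3 7 -> bits=100100011
After insert 'ram': sets bits 1 4 8 -> bits=110110011
After insert 'pig': sets bits 3 5 6 -> bits=110111111
After insert 'dog': sets bits 4 8 -> bits=110111111
After insert 'elk': sets bits 1 4 -> bits=110111111
Not inserted: bat cat emu — query each against bits=110111111:
query bat: checks bit1=1, bit3=1 (all 1) -> maybe => FALSE POSITIVE
query cat: checks bit4=1, bit5=1, bit7=1 (all 1) -> maybe => FALSE POSITIVE
query emu: checks bit3=1, bit5=1, bit7=1 (all 1) -> maybe => FALSE POSITIVE
False positives (alphabetical): bat cat emu

Answer: bat cat emu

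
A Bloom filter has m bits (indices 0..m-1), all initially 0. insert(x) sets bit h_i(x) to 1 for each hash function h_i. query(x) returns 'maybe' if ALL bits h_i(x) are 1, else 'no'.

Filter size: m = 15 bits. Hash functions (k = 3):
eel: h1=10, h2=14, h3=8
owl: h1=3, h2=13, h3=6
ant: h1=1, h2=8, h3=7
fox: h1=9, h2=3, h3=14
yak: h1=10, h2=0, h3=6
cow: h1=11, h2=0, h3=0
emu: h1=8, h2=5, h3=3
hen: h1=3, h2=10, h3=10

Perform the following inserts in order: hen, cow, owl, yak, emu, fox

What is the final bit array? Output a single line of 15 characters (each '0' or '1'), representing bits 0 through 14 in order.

Start: bits=000000000000000
After insert 'hen': sets bits 3 10 -> bits=000100000010000
After insert 'cow': sets bits 0 11 -> bits=100100000011000
After insert 'owl': sets bits 3 6 13 -> bits=100100100011010
After insert 'yak': sets bits 0 6 10 -> bits=100100100011010
After insert 'emu': sets bits 3 5 8 -> bits=100101101011010
After insert 'fox': sets bits 3 9 14 -> bits=100101101111011

Answer: 100101101111011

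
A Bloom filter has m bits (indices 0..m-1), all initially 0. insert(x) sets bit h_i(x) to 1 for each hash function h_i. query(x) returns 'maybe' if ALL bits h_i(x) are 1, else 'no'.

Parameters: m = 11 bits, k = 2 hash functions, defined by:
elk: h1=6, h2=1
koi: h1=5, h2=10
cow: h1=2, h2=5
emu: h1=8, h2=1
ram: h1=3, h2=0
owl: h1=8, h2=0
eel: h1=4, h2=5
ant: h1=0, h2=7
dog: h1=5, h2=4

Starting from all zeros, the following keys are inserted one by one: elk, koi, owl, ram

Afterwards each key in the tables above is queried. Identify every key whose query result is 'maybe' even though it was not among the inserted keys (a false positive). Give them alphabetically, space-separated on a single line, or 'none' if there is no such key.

Start: bits=00000000000
After insert 'elk': sets bits 1 6 -> bits=01000010000
After insert 'koi': sets bits 5 10 -> bits=01000110001
After insert 'owl': sets bits 0 8 -> bits=11000110101
After insert 'ram': sets bits 0 3 -> bits=11010110101
Not inserted: ant cow dog eel emu — query each against bits=11010110101:
query ant: checks bit0=1, bit7=0 (has a 0) -> no => not a false positive
query cow: checks bit2=0, bit5=1 (has a 0) -> no => not a false positive
query dog: checks bit4=0, bit5=1 (has a 0) -> no => not a false positive
query eel: checks bit4=0, bit5=1 (has a 0) -> no => not a false positive
query emu: checks bit1=1, bit8=1 (all 1) -> maybe => FALSE POSITIVE
False positives (alphabetical): emu

Answer: emu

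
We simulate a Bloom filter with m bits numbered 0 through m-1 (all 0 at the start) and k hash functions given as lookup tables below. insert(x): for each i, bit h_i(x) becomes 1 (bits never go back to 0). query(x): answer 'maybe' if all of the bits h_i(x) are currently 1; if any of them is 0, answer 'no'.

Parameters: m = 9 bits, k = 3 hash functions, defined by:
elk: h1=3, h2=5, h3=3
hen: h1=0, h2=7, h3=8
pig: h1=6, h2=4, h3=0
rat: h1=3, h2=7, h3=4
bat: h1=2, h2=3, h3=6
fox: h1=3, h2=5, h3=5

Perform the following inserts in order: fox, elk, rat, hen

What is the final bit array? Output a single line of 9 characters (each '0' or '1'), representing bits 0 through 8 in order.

Answer: 100111011

Derivation:
Start: bits=000000000
After insert 'fox': sets bits 3 5 -> bits=000101000
After insert 'elk': sets bits 3 5 -> bits=000101000
After insert 'rat': sets bits 3 4 7 -> bits=000111010
After insert 'hen': sets bits 0 7 8 -> bits=100111011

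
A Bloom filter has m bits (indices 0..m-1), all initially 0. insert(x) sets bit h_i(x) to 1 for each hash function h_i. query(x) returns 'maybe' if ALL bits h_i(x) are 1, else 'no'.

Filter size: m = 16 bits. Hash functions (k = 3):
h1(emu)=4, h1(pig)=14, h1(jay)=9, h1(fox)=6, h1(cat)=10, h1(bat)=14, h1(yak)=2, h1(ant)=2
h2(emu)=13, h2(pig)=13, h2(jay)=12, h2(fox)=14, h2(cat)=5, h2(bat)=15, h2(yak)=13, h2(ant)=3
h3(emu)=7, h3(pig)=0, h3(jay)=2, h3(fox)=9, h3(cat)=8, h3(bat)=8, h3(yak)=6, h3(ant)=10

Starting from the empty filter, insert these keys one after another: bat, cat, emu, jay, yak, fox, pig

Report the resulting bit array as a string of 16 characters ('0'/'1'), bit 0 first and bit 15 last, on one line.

Start: bits=0000000000000000
After insert 'bat': sets bits 8 14 15 -> bits=0000000010000011
After insert 'cat': sets bits 5 8 10 -> bits=0000010010100011
After insert 'emu': sets bits 4 7 13 -> bits=0000110110100111
After insert 'jay': sets bits 2 9 12 -> bits=0010110111101111
After insert 'yak': sets bits 2 6 13 -> bits=0010111111101111
After insert 'fox': sets bits 6 9 14 -> bits=0010111111101111
After insert 'pig': sets bits 0 13 14 -> bits=1010111111101111

Answer: 1010111111101111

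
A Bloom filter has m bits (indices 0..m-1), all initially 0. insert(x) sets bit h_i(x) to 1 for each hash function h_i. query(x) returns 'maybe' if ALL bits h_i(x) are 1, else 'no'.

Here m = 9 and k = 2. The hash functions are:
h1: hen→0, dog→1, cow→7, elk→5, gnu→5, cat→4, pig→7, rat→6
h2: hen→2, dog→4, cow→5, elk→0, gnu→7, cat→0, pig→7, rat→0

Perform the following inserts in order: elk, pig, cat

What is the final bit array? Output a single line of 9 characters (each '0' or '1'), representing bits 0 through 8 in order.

Answer: 100011010

Derivation:
Start: bits=000000000
After insert 'elk': sets bits 0 5 -> bits=100001000
After insert 'pig': sets bits 7 -> bits=100001010
After insert 'cat': sets bits 0 4 -> bits=100011010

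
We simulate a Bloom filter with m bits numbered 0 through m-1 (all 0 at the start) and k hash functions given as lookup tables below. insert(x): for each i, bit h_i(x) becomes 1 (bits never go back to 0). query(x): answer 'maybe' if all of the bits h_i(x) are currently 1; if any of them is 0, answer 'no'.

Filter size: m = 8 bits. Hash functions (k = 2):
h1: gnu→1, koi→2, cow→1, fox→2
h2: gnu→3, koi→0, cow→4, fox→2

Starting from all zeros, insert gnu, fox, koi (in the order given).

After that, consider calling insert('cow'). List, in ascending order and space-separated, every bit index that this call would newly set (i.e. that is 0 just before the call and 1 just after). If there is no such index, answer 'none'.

Start: bits=00000000
After insert 'gnu': sets bits 1 3 -> bits=01010000
After insert 'fox': sets bits 2 -> bits=01110000
After insert 'koi': sets bits 0 2 -> bits=11110000
insert 'cow' would touch bits 1 4; currently bit1=1, bit4=0
Bits that are 0 among those (would change 0->1): 4

Answer: 4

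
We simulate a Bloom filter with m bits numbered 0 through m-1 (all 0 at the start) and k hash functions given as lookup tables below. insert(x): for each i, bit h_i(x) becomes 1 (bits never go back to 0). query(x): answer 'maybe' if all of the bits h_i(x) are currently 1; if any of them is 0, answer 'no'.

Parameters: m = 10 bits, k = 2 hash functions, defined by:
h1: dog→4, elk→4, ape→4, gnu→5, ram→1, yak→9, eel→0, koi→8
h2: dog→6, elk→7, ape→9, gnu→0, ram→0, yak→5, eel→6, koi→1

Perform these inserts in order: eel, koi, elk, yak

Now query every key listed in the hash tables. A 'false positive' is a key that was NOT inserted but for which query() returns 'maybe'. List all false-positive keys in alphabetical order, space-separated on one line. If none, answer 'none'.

Start: bits=0000000000
After insert 'eel': sets bits 0 6 -> bits=1000001000
After insert 'koi': sets bits 1 8 -> bits=1100001010
After insert 'elk': sets bits 4 7 -> bits=1100101110
After insert 'yak': sets bits 5 9 -> bits=1100111111
Not inserted: ape dog gnu ram — query each against bits=1100111111:
query ape: checks bit4=1, bit9=1 (all 1) -> maybe => FALSE POSITIVE
query dog: checks bit4=1, bit6=1 (all 1) -> maybe => FALSE POSITIVE
query gnu: checks bit0=1, bit5=1 (all 1) -> maybe => FALSE POSITIVE
query ram: checks bit0=1, bit1=1 (all 1) -> maybe => FALSE POSITIVE
False positives (alphabetical): ape dog gnu ram

Answer: ape dog gnu ram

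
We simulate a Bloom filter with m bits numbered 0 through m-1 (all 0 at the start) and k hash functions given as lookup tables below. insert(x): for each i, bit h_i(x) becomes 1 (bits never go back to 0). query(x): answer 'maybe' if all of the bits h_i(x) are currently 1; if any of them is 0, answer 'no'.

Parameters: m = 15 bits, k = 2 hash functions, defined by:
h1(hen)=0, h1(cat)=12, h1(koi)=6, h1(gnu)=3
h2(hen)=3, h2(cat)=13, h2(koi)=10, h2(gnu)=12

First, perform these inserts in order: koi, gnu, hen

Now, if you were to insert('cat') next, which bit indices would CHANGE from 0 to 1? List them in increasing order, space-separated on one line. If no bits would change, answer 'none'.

Start: bits=000000000000000
After insert 'koi': sets bits 6 10 -> bits=000000100010000
After insert 'gnu': sets bits 3 12 -> bits=000100100010100
After insert 'hen': sets bits 0 3 -> bits=100100100010100
insert 'cat' would touch bits 12 13; currently bit12=1, bit13=0
Bits that are 0 among those (would change 0->1): 13

Answer: 13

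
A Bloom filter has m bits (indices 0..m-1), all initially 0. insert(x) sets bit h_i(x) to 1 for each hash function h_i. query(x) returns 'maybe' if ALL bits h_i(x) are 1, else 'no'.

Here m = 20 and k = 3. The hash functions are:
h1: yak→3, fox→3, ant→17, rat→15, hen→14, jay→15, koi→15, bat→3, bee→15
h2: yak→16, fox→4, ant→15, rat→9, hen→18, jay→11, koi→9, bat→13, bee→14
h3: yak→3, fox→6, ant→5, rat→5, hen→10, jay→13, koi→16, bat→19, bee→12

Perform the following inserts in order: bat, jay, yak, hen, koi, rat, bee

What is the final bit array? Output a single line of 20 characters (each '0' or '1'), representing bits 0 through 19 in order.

Answer: 00010100011111111011

Derivation:
Start: bits=00000000000000000000
After insert 'bat': sets bits 3 13 19 -> bits=00010000000001000001
After insert 'jay': sets bits 11 13 15 -> bits=00010000000101010001
After insert 'yak': sets bits 3 16 -> bits=00010000000101011001
After insert 'hen': sets bits 10 14 18 -> bits=00010000001101111011
After insert 'koi': sets bits 9 15 16 -> bits=00010000011101111011
After insert 'rat': sets bits 5 9 15 -> bits=00010100011101111011
After insert 'bee': sets bits 12 14 15 -> bits=00010100011111111011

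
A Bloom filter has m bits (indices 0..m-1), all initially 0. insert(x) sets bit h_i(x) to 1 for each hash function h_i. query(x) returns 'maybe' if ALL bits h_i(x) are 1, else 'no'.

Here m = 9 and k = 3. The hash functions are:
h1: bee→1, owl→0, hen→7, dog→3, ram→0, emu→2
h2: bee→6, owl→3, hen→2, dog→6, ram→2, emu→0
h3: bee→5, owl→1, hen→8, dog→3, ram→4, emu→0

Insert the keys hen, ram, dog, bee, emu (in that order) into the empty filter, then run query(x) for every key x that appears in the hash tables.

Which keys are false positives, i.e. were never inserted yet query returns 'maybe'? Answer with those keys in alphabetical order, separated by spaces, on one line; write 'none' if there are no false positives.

Answer: owl

Derivation:
Start: bits=000000000
After insert 'hen': sets bits 2 7 8 -> bits=001000011
After insert 'ram': sets bits 0 2 4 -> bits=101010011
After insert 'dog': sets bits 3 6 -> bits=101110111
After insert 'bee': sets bits 1 5 6 -> bits=111111111
After insert 'emu': sets bits 0 2 -> bits=111111111
Not inserted: owl — query each against bits=111111111:
query owl: checks bit0=1, bit1=1, bit3=1 (all 1) -> maybe => FALSE POSITIVE
False positives (alphabetical): owl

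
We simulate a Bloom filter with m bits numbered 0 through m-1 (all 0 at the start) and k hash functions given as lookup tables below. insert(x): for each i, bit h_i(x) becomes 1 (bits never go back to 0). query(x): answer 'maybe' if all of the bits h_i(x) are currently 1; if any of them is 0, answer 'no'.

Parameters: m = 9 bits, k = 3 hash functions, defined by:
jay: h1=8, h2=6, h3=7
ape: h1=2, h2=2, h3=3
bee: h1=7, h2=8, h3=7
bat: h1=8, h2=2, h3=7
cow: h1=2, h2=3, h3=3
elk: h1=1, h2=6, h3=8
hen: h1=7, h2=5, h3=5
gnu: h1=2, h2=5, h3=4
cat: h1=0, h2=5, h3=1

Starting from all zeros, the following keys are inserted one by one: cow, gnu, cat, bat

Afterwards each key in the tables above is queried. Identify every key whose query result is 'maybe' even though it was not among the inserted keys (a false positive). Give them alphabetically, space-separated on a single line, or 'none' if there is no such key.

Start: bits=000000000
After insert 'cow': sets bits 2 3 -> bits=001100000
After insert 'gnu': sets bits 2 4 5 -> bits=001111000
After insert 'cat': sets bits 0 1 5 -> bits=111111000
After insert 'bat': sets bits 2 7 8 -> bits=111111011
Not inserted: ape bee elk hen jay — query each against bits=111111011:
query ape: checks bit2=1, bit3=1 (all 1) -> maybe => FALSE POSITIVE
query bee: checks bit7=1, bit8=1 (all 1) -> maybe => FALSE POSITIVE
query elk: checks bit1=1, bit6=0, bit8=1 (has a 0) -> no => not a false positive
query hen: checks bit5=1, bit7=1 (all 1) -> maybe => FALSE POSITIVE
query jay: checks bit6=0, bit7=1, bit8=1 (has a 0) -> no => not a false positive
False positives (alphabetical): ape bee hen

Answer: ape bee hen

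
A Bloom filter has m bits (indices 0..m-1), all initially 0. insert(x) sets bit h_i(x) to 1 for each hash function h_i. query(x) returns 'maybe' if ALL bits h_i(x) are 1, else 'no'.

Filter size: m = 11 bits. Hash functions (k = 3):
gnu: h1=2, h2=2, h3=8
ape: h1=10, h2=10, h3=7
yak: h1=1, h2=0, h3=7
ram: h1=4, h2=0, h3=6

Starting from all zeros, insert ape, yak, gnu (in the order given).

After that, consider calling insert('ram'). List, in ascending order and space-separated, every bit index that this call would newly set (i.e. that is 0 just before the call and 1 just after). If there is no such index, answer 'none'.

Answer: 4 6

Derivation:
Start: bits=00000000000
After insert 'ape': sets bits 7 10 -> bits=00000001001
After insert 'yak': sets bits 0 1 7 -> bits=11000001001
After insert 'gnu': sets bits 2 8 -> bits=11100001101
insert 'ram' would touch bits 0 4 6; currently bit0=1, bit4=0, bit6=0
Bits that are 0 among those (would change 0->1): 4 6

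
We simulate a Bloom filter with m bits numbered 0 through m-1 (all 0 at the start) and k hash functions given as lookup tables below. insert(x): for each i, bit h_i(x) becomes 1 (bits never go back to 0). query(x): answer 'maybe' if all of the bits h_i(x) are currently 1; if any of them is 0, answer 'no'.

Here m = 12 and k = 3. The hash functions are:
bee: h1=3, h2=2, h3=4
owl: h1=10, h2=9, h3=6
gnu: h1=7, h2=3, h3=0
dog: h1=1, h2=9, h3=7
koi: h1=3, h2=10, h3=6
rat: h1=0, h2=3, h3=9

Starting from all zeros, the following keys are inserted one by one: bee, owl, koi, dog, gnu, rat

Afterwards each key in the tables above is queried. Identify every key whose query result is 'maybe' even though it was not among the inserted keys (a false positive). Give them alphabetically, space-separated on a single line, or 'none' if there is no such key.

Start: bits=000000000000
After insert 'bee': sets bits 2 3 4 -> bits=001110000000
After insert 'owl': sets bits 6 9 10 -> bits=001110100110
After insert 'koi': sets bits 3 6 10 -> bits=001110100110
After insert 'dog': sets bits 1 7 9 -> bits=011110110110
After insert 'gnu': sets bits 0 3 7 -> bits=111110110110
After insert 'rat': sets bits 0 3 9 -> bits=111110110110
Not inserted: (none) — query each against bits=111110110110:
False positives (alphabetical): none

Answer: none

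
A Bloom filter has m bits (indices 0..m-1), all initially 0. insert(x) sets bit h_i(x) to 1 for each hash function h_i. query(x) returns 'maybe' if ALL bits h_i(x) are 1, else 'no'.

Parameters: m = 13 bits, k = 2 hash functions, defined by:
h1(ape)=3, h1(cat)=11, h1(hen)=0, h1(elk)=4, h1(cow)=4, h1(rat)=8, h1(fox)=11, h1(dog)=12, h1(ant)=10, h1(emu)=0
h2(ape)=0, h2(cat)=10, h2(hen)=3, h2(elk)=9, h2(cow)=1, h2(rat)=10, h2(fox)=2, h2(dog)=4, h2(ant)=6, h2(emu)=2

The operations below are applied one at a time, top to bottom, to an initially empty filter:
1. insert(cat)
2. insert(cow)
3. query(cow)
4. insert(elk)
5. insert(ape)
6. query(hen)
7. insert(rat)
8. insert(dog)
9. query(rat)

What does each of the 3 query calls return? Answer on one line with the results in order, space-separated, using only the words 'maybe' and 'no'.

Start: bits=0000000000000
Op 1: insert cat -> sets bits 10 11 -> bits=0000000000110
Op 2: insert cow -> sets bits 1 4 -> bits=0100100000110
Op 3: query cow -> checks bit1=1, bit4=1 (all 1) -> maybe
Op 4: insert elk -> sets bits 4 9 -> bits=0100100001110
Op 5: insert ape -> sets bits 0 3 -> bits=1101100001110
Op 6: query hen -> checks bit0=1, bit3=1 (all 1) -> maybe
Op 7: insert rat -> sets bits 8 10 -> bits=1101100011110
Op 8: insert dog -> sets bits 4 12 -> bits=1101100011111
Op 9: query rat -> checks bit8=1, bit10=1 (all 1) -> maybe
Query results in order: maybe maybe maybe

Answer: maybe maybe maybe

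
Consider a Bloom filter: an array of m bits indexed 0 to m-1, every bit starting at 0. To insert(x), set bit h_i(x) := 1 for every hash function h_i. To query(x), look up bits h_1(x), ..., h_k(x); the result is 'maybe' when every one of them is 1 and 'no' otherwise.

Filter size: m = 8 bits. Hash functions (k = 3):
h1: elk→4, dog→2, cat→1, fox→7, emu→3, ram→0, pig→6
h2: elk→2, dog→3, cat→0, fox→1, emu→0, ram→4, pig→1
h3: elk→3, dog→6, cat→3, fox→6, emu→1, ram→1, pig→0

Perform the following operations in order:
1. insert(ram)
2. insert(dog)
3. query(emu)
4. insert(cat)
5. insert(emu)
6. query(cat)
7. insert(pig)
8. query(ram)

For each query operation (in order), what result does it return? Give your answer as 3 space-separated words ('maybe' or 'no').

Answer: maybe maybe maybe

Derivation:
Start: bits=00000000
Op 1: insert ram -> sets bits 0 1 4 -> bits=11001000
Op 2: insert dog -> sets bits 2 3 6 -> bits=11111010
Op 3: query emu -> checks bit0=1, bit1=1, bit3=1 (all 1) -> maybe
Op 4: insert cat -> sets bits 0 1 3 -> bits=11111010
Op 5: insert emu -> sets bits 0 1 3 -> bits=11111010
Op 6: query cat -> checks bit0=1, bit1=1, bit3=1 (all 1) -> maybe
Op 7: insert pig -> sets bits 0 1 6 -> bits=11111010
Op 8: query ram -> checks bit0=1, bit1=1, bit4=1 (all 1) -> maybe
Query results in order: maybe maybe maybe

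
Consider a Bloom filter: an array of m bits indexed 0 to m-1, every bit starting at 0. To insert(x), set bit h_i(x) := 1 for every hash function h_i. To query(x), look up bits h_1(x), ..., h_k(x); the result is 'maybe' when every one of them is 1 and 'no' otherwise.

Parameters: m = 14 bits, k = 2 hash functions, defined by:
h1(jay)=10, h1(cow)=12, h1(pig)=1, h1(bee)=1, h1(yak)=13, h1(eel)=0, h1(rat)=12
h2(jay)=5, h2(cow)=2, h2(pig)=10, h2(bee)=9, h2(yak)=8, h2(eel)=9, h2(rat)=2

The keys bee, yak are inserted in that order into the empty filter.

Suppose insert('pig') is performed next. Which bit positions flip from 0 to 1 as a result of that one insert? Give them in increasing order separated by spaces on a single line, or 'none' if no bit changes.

Answer: 10

Derivation:
Start: bits=00000000000000
After insert 'bee': sets bits 1 9 -> bits=01000000010000
After insert 'yak': sets bits 8 13 -> bits=01000000110001
insert 'pig' would touch bits 1 10; currently bit1=1, bit10=0
Bits that are 0 among those (would change 0->1): 10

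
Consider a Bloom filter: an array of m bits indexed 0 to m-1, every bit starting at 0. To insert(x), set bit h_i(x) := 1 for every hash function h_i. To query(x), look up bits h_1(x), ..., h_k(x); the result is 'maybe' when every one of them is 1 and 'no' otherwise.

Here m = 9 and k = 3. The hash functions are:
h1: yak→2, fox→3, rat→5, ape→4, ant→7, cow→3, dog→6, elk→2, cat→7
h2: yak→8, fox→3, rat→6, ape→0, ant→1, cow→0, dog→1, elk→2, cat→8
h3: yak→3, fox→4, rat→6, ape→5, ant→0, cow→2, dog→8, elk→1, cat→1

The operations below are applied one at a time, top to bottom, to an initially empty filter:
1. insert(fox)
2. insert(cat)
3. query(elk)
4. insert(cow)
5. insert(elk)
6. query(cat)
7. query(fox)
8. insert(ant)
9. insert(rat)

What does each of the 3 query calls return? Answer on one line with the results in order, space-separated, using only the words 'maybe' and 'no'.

Answer: no maybe maybe

Derivation:
Start: bits=000000000
Op 1: insert fox -> sets bits 3 4 -> bits=000110000
Op 2: insert cat -> sets bits 1 7 8 -> bits=010110011
Op 3: query elk -> checks bit1=1, bit2=0 (has a 0) -> no
Op 4: insert cow -> sets bits 0 2 3 -> bits=111110011
Op 5: insert elk -> sets bits 1 2 -> bits=111110011
Op 6: query cat -> checks bit1=1, bit7=1, bit8=1 (all 1) -> maybe
Op 7: query fox -> checks bit3=1, bit4=1 (all 1) -> maybe
Op 8: insert ant -> sets bits 0 1 7 -> bits=111110011
Op 9: insert rat -> sets bits 5 6 -> bits=111111111
Query results in order: no maybe maybe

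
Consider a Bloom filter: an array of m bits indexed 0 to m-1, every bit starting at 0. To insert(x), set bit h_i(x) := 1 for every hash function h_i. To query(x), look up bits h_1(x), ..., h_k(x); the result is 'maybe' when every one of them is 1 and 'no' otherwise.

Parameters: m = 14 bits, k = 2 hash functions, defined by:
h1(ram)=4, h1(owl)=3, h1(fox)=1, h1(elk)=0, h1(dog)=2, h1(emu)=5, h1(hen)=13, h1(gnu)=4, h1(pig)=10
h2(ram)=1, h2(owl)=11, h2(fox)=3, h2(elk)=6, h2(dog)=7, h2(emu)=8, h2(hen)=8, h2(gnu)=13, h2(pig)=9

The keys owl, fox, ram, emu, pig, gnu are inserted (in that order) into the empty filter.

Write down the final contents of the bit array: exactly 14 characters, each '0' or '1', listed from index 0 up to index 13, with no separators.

Answer: 01011100111101

Derivation:
Start: bits=00000000000000
After insert 'owl': sets bits 3 11 -> bits=00010000000100
After insert 'fox': sets bits 1 3 -> bits=01010000000100
After insert 'ram': sets bits 1 4 -> bits=01011000000100
After insert 'emu': sets bits 5 8 -> bits=01011100100100
After insert 'pig': sets bits 9 10 -> bits=01011100111100
After insert 'gnu': sets bits 4 13 -> bits=01011100111101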